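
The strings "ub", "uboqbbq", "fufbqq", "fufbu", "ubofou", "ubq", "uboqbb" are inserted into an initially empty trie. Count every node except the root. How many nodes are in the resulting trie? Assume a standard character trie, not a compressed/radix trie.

18

Trace insertions, counting only characters that open a new branch:
  "ub" → 2 new (u, b)
  "uboqbbq" → prefix "ub" already present; 5 new (o, q, b, b, q)
  "fufbqq" → 6 new (f, u, f, b, q, q)
  "fufbu" → prefix "fufb" already present; 1 new (u)
  "ubofou" → prefix "ubo" already present; 3 new (f, o, u)
  "ubq" → prefix "ub" already present; 1 new (q)
  "uboqbb" → prefix "uboqbb" already present; 0 new (none)
Total nodes = 2 + 5 + 6 + 1 + 3 + 1 + 0 = 18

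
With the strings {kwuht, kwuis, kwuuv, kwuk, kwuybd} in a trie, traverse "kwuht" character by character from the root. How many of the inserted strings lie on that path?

1

Traverse "kwuht" character by character; count nodes along the way that are marked as word ends.
Prefixes of the query that are stored words: "kwuht"
Count: 1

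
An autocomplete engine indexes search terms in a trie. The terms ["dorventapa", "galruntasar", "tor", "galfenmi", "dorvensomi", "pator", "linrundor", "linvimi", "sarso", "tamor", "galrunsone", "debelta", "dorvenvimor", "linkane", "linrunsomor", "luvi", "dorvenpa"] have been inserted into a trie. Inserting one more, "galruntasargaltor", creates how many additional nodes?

Walking "galruntasargaltor" from the root, the first 11 characters ("galruntasar") follow existing edges; "g" is the first miss.
New nodes needed: |"galruntasargaltor"| − 11 = 17 − 11 = 6.

6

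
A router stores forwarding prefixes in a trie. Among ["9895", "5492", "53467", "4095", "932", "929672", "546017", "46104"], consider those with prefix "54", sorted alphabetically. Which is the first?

546017

DFS of the "54" subtree visits, in order: "546017", "5492"
Position 1: 546017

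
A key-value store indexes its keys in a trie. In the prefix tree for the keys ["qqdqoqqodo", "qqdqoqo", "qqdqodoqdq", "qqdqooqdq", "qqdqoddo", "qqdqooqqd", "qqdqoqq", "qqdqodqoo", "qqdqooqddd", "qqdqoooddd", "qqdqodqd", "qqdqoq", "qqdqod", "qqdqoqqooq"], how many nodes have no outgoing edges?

A leaf is a node with no children — equivalently, the end of a word that is not a proper prefix of any other stored word.
Those words: "qqdqoddo", "qqdqodoqdq", "qqdqodqd", "qqdqodqoo", "qqdqoooddd", "qqdqooqddd", "qqdqooqdq", "qqdqooqqd", "qqdqoqo", "qqdqoqqodo", "qqdqoqqooq"
Leaf count: 11

11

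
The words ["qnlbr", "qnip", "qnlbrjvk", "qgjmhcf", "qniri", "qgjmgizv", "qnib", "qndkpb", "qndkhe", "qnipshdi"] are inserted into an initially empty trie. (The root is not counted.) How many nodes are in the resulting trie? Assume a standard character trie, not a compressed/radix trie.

33

Count nodes per top-level branch (shared prefixes stored once):
  'q'-branch (qgjmgizv, qgjmhcf, qndkhe, qndkpb, qnib, qnip, qnipshdi, qniri, qnlbr, qnlbrjvk): 33 nodes
Sum: 33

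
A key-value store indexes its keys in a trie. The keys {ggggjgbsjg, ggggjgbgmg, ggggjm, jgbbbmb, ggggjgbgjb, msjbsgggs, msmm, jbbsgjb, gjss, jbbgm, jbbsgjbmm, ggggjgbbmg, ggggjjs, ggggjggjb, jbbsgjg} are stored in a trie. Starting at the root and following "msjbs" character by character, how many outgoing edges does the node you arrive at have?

Follow the path "msjbs" to its node, then look at its outgoing edges.
Characters that immediately follow "msjbs" among the stored strings: {g}.
That node has 1 child edge.

1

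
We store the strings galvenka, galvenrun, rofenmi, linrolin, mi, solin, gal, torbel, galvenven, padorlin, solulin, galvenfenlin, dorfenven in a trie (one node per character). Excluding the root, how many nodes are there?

Insert word by word; a character creates a node only if that edge doesn't already exist:
  "galvenka" → 8 new (g, a, l, v, e, n, k, a)
  "galvenrun" → prefix "galven" already present; 3 new (r, u, n)
  "rofenmi" → 7 new (r, o, f, e, n, m, i)
  "linrolin" → 8 new (l, i, n, r, o, l, i, n)
  "mi" → 2 new (m, i)
  "solin" → 5 new (s, o, l, i, n)
  "gal" → prefix "gal" already present; 0 new (none)
  "torbel" → 6 new (t, o, r, b, e, l)
  "galvenven" → prefix "galven" already present; 3 new (v, e, n)
  "padorlin" → 8 new (p, a, d, o, r, l, i, n)
  "solulin" → prefix "sol" already present; 4 new (u, l, i, n)
  "galvenfenlin" → prefix "galven" already present; 6 new (f, e, n, l, i, n)
  "dorfenven" → 9 new (d, o, r, f, e, n, v, e, n)
Total nodes = 8 + 3 + 7 + 8 + 2 + 5 + 0 + 6 + 3 + 8 + 4 + 6 + 9 = 69

69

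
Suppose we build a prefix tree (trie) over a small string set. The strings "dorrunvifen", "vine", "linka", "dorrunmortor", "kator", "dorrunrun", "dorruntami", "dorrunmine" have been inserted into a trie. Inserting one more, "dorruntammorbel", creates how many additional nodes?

"dorruntam" is already a path in the trie; the remaining "morbel" must be added.
New nodes needed: |"dorruntammorbel"| − 9 = 15 − 9 = 6.

6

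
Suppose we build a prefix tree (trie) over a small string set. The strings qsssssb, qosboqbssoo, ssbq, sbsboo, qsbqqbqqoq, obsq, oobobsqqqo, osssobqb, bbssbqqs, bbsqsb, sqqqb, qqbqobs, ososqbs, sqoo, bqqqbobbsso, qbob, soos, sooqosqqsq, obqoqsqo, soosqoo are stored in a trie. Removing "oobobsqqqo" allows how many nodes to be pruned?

Walk "oobobsqqqo" from the leaf back toward the root, removing each node that no remaining word uses.
The suffix "obobsqqqo" (9 nodes) is used only by "oobobsqqqo"; the node for "o" still has the child "b", so pruning stops there.
Nodes removed: 9

9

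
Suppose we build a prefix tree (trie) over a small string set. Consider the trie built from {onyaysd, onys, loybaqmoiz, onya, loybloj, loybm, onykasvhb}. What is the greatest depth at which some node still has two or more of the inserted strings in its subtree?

Look for the deepest trie node that still has at least two words in its subtree.
"loybaqmoiz" and "loybloj" agree on "loyb" (4 characters) before diverging; nothing deeper is shared.
Longest shared-prefix length: 4

4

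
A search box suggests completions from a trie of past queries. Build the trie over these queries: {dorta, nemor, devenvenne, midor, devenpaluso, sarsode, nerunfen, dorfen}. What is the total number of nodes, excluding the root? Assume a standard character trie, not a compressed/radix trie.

Count nodes per top-level branch (shared prefixes stored once):
  'd'-branch (devenpaluso, devenvenne, dorfen, dorta): 23 nodes
  'm'-branch (midor): 5 nodes
  'n'-branch (nemor, nerunfen): 11 nodes
  's'-branch (sarsode): 7 nodes
Sum: 46

46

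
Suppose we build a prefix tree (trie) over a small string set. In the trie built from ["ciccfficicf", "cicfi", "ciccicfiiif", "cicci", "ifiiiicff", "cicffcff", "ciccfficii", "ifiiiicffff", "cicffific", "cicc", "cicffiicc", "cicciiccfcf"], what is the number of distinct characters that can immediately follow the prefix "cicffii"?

Walk "cicffii" from the root, arriving at one node.
Characters that immediately follow "cicffii" among the stored strings: {c}.
That node has 1 child edge.

1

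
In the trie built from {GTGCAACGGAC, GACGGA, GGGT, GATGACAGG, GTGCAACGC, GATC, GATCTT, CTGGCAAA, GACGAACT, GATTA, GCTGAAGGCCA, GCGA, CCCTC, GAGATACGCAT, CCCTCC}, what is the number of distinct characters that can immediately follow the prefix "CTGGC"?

1

The children of the "CTGGC" node are the distinct next characters among strings starting with "CTGGC".
Characters that immediately follow "CTGGC" among the stored strings: {A}.
That node has 1 child edge.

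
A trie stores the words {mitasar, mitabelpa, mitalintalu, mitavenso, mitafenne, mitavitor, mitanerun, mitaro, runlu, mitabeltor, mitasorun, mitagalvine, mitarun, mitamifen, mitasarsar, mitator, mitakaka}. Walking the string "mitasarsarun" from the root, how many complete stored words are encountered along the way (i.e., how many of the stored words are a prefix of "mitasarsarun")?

Check each prefix of "mitasarsarun" against the stored set — each match is an end-marker on the path.
Prefixes of the query that are stored words: "mitasar", "mitasarsar"
Count: 2

2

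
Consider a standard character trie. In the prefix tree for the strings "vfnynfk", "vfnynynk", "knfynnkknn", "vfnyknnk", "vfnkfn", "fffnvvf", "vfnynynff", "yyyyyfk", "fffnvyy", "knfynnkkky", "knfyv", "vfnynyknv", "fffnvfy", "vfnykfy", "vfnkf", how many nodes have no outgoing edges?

14

A leaf is a node with no children — equivalently, the end of a word that is not a proper prefix of any other stored word.
Those words: "fffnvfy", "fffnvvf", "fffnvyy", "knfynnkkky", "knfynnkknn", "knfyv", "vfnkfn", "vfnykfy", "vfnyknnk", "vfnynfk", "vfnynyknv", "vfnynynff", "vfnynynk", "yyyyyfk"
Leaf count: 14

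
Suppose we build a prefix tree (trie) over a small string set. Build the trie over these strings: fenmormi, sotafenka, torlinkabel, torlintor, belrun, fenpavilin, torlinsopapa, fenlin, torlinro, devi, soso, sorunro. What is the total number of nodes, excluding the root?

66

For each word, the new-node count is its length minus the longest prefix already in the trie:
  "fenmormi" → 8 new (f, e, n, m, o, r, m, i)
  "sotafenka" → 9 new (s, o, t, a, f, e, n, k, a)
  "torlinkabel" → 11 new (t, o, r, l, i, n, k, a, b, e, l)
  "torlintor" → prefix "torlin" already present; 3 new (t, o, r)
  "belrun" → 6 new (b, e, l, r, u, n)
  "fenpavilin" → prefix "fen" already present; 7 new (p, a, v, i, l, i, n)
  "torlinsopapa" → prefix "torlin" already present; 6 new (s, o, p, a, p, a)
  "fenlin" → prefix "fen" already present; 3 new (l, i, n)
  "torlinro" → prefix "torlin" already present; 2 new (r, o)
  "devi" → 4 new (d, e, v, i)
  "soso" → prefix "so" already present; 2 new (s, o)
  "sorunro" → prefix "so" already present; 5 new (r, u, n, r, o)
Total nodes = 8 + 9 + 11 + 3 + 6 + 7 + 6 + 3 + 2 + 4 + 2 + 5 = 66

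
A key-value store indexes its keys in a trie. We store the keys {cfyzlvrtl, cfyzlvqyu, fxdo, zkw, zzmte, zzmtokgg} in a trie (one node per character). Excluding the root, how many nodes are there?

Insert word by word; a character creates a node only if that edge doesn't already exist:
  "cfyzlvrtl" → 9 new (c, f, y, z, l, v, r, t, l)
  "cfyzlvqyu" → prefix "cfyzlv" already present; 3 new (q, y, u)
  "fxdo" → 4 new (f, x, d, o)
  "zkw" → 3 new (z, k, w)
  "zzmte" → prefix "z" already present; 4 new (z, m, t, e)
  "zzmtokgg" → prefix "zzmt" already present; 4 new (o, k, g, g)
Total nodes = 9 + 3 + 4 + 3 + 4 + 4 = 27

27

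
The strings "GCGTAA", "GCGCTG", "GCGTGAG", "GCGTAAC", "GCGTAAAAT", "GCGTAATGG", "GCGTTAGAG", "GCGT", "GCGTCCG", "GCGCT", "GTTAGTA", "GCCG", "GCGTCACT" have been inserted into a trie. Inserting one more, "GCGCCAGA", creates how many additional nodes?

4

Walking "GCGCCAGA" from the root, the first 4 characters ("GCGC") follow existing edges; "C" is the first miss.
Each of the 4 remaining characters creates one node.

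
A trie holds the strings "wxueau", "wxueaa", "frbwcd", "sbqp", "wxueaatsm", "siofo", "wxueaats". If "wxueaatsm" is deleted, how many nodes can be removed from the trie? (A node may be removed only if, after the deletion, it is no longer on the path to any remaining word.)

1

A node on "wxueaatsm"'s path can go only if nothing else ends at it or branches off below it.
The suffix "m" (1 node) is used only by "wxueaatsm"; "wxueaats" is itself a stored word, so pruning stops there.
Nodes removed: 1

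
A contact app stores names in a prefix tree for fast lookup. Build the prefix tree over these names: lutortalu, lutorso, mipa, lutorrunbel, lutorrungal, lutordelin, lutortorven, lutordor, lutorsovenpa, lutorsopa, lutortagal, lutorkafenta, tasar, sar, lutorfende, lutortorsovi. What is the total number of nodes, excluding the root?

70

Insert word by word; a character creates a node only if that edge doesn't already exist:
  "lutortalu" → 9 new (l, u, t, o, r, t, a, l, u)
  "lutorso" → prefix "lutor" already present; 2 new (s, o)
  "mipa" → 4 new (m, i, p, a)
  "lutorrunbel" → prefix "lutor" already present; 6 new (r, u, n, b, e, l)
  "lutorrungal" → prefix "lutorrun" already present; 3 new (g, a, l)
  "lutordelin" → prefix "lutor" already present; 5 new (d, e, l, i, n)
  "lutortorven" → prefix "lutort" already present; 5 new (o, r, v, e, n)
  "lutordor" → prefix "lutord" already present; 2 new (o, r)
  "lutorsovenpa" → prefix "lutorso" already present; 5 new (v, e, n, p, a)
  "lutorsopa" → prefix "lutorso" already present; 2 new (p, a)
  "lutortagal" → prefix "lutorta" already present; 3 new (g, a, l)
  "lutorkafenta" → prefix "lutor" already present; 7 new (k, a, f, e, n, t, a)
  "tasar" → 5 new (t, a, s, a, r)
  "sar" → 3 new (s, a, r)
  "lutorfende" → prefix "lutor" already present; 5 new (f, e, n, d, e)
  "lutortorsovi" → prefix "lutortor" already present; 4 new (s, o, v, i)
Total nodes = 9 + 2 + 4 + 6 + 3 + 5 + 5 + 2 + 5 + 2 + 3 + 7 + 5 + 3 + 5 + 4 = 70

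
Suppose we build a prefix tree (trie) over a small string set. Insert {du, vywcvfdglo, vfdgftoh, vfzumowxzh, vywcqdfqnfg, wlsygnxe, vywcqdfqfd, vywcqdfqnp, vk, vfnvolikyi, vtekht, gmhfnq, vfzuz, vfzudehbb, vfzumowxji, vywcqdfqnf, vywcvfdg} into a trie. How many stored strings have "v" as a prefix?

14

Filter for entries beginning with "v":
Words under "v": vfdgftoh, vfnvolikyi, vfzudehbb, vfzumowxji, vfzumowxzh, vfzuz, vk, vtekht, vywcqdfqfd, vywcqdfqnf, vywcqdfqnfg, vywcqdfqnp, vywcvfdg, vywcvfdglo
Count: 14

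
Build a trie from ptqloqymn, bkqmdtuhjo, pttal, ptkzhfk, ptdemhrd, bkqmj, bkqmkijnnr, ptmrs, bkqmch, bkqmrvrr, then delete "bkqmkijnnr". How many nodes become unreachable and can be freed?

Walk "bkqmkijnnr" from the leaf back toward the root, removing each node that no remaining word uses.
The suffix "kijnnr" (6 nodes) is used only by "bkqmkijnnr"; the node for "bkqm" still has the child "d", so pruning stops there.
Nodes removed: 6

6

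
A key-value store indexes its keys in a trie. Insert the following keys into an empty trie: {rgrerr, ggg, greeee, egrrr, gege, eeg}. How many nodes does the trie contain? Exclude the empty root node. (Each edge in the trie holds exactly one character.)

For each word, the new-node count is its length minus the longest prefix already in the trie:
  "rgrerr" → 6 new (r, g, r, e, r, r)
  "ggg" → 3 new (g, g, g)
  "greeee" → prefix "g" already present; 5 new (r, e, e, e, e)
  "egrrr" → 5 new (e, g, r, r, r)
  "gege" → prefix "g" already present; 3 new (e, g, e)
  "eeg" → prefix "e" already present; 2 new (e, g)
Total nodes = 6 + 3 + 5 + 5 + 3 + 2 = 24

24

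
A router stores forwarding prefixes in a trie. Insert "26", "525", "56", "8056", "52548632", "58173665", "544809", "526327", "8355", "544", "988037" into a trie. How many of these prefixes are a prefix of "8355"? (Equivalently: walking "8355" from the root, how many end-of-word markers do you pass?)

1

Walk "8355" from the root; an end-of-word marker is hit whenever a stored word is a prefix of "8355".
Prefixes of the query that are stored words: "8355"
Count: 1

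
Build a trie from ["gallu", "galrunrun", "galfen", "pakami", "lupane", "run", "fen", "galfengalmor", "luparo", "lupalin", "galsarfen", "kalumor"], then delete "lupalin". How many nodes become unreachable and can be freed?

3

A node on "lupalin"'s path can go only if nothing else ends at it or branches off below it.
The suffix "lin" (3 nodes) is used only by "lupalin"; the node for "lupa" still has the child "n", so pruning stops there.
Nodes removed: 3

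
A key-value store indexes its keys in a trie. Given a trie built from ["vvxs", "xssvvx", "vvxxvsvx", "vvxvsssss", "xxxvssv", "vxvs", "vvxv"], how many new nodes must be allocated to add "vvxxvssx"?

"vvxxvs" is already a path in the trie; the remaining "sx" must be added.
New nodes needed: |"vvxxvssx"| − 6 = 8 − 6 = 2.

2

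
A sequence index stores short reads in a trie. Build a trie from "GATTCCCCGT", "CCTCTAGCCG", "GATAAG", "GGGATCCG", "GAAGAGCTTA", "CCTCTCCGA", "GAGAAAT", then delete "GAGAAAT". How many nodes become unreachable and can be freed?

After clearing the end-marker at "GAGAAAT", prune upward until reaching a node still needed by another word.
The suffix "GAAAT" (5 nodes) is used only by "GAGAAAT"; the node for "GA" still has the child "T", so pruning stops there.
Nodes removed: 5

5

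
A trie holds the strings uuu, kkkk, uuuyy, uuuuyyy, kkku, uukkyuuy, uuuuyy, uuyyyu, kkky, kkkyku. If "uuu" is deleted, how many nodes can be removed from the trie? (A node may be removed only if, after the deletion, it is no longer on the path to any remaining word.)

A node on "uuu"'s path can go only if nothing else ends at it or branches off below it.
Every node on "uuu" is still needed (e.g. by "uuuyy"), so nothing is freed.
Nodes removed: 0

0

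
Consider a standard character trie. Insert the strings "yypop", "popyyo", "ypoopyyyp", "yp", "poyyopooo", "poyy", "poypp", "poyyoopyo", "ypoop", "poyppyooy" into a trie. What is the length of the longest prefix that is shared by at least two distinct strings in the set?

5

Look for the deepest trie node that still has at least two words in its subtree.
"poypp" and "poyppyooy" agree on "poypp" (5 characters) before diverging; nothing deeper is shared.
Longest shared-prefix length: 5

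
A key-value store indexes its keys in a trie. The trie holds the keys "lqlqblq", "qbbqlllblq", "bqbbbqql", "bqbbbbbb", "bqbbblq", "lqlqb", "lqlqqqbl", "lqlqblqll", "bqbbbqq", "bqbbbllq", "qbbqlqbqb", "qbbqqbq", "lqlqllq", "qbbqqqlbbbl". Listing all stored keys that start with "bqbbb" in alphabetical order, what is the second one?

Words with prefix "bqbbb", in lexicographic order: "bqbbbbbb", "bqbbbllq", "bqbbblq", "bqbbbqq", "bqbbbqql"
Position 2: bqbbbllq

bqbbbllq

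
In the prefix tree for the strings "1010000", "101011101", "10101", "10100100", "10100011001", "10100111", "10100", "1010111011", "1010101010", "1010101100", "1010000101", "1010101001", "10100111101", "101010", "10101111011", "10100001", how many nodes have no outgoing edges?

9

Leaves are exactly the stored words that no other stored word extends.
Those words: "1010000101", "10100011001", "10100100", "10100111101", "1010101001", "1010101010", "1010101100", "1010111011", "10101111011"
Leaf count: 9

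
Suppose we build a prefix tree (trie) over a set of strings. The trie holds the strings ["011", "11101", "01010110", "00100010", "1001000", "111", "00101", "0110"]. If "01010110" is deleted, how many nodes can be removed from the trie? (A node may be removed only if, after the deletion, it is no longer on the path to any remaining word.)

6

Walk "01010110" from the leaf back toward the root, removing each node that no remaining word uses.
The suffix "010110" (6 nodes) is used only by "01010110"; the node for "01" still has the child "1", so pruning stops there.
Nodes removed: 6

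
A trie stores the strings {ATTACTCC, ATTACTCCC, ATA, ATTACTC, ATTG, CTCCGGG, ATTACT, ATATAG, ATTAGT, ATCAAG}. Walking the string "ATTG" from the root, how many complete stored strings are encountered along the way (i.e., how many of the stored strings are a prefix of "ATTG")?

1

Traverse "ATTG" character by character; count nodes along the way that are marked as word ends.
Prefixes of the query that are stored words: "ATTG"
Count: 1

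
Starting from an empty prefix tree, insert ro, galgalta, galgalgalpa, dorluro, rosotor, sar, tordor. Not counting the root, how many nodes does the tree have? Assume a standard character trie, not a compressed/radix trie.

For each word, the new-node count is its length minus the longest prefix already in the trie:
  "ro" → 2 new (r, o)
  "galgalta" → 8 new (g, a, l, g, a, l, t, a)
  "galgalgalpa" → prefix "galgal" already present; 5 new (g, a, l, p, a)
  "dorluro" → 7 new (d, o, r, l, u, r, o)
  "rosotor" → prefix "ro" already present; 5 new (s, o, t, o, r)
  "sar" → 3 new (s, a, r)
  "tordor" → 6 new (t, o, r, d, o, r)
Total nodes = 2 + 8 + 5 + 7 + 5 + 3 + 6 = 36

36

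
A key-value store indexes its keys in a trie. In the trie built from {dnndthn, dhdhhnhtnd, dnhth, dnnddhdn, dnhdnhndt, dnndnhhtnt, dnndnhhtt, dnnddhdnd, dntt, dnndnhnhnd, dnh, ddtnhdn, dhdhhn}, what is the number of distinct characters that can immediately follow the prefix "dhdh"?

Walk "dhdh" from the root, arriving at one node.
Characters that immediately follow "dhdh" among the stored strings: {h}.
That node has 1 child edge.

1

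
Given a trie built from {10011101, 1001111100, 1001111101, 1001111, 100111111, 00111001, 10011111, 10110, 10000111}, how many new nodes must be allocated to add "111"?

"1" is already a path in the trie; the remaining "11" must be added.
New nodes needed: |"111"| − 1 = 3 − 1 = 2.

2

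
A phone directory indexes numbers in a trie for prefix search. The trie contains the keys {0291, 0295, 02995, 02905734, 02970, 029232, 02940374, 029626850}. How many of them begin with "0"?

8

Traverse to the node for "0", then collect every word in that subtree.
Words under "0": 02905734, 0291, 029232, 02940374, 0295, 029626850, 02970, 02995
Count: 8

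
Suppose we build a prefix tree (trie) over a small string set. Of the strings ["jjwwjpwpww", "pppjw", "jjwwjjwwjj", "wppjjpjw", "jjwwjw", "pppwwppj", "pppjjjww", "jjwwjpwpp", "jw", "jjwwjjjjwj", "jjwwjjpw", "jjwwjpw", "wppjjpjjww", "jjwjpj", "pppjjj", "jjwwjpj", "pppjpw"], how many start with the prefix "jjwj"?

1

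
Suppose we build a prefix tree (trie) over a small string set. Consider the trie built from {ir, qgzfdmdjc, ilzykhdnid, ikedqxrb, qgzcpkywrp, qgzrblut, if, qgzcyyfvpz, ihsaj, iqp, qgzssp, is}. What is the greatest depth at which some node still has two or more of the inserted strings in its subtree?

The deepest shared node is where two words last agree before diverging.
e.g. "qgzcpkywrp" and "qgzcyyfvpz" share the prefix "qgzc" of length 4; no pair shares a longer one.
Longest shared-prefix length: 4

4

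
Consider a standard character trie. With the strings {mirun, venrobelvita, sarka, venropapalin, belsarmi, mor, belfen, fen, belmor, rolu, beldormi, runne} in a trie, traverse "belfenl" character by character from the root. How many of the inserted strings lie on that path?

Walk "belfenl" from the root; an end-of-word marker is hit whenever a stored word is a prefix of "belfenl".
Prefixes of the query that are stored words: "belfen"
Count: 1

1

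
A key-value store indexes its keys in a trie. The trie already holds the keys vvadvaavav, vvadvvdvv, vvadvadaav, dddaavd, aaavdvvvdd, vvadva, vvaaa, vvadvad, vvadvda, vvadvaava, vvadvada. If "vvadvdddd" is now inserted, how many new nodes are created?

3

Walking "vvadvdddd" from the root, the first 6 characters ("vvadvd") follow existing edges; "d" is the first miss.
New nodes needed: |"vvadvdddd"| − 6 = 9 − 6 = 3.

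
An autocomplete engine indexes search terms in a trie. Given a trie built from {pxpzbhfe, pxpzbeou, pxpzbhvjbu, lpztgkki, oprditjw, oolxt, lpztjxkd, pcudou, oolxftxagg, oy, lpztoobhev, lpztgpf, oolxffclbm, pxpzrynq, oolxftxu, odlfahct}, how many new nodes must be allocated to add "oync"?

"oy" is already a path in the trie; the remaining "nc" must be added.
Each of the 2 remaining characters creates one node.

2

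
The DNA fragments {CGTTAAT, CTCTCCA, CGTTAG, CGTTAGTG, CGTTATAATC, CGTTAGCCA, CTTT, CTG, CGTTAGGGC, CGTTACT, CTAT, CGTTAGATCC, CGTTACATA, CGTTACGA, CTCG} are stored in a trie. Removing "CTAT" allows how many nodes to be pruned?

2

After clearing the end-marker at "CTAT", prune upward until reaching a node still needed by another word.
The suffix "AT" (2 nodes) is used only by "CTAT"; the node for "CT" still has the child "C", so pruning stops there.
Nodes removed: 2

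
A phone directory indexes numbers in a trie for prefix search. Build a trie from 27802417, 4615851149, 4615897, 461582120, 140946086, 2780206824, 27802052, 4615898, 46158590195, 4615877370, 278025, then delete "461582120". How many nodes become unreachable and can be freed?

A node on "461582120"'s path can go only if nothing else ends at it or branches off below it.
The suffix "2120" (4 nodes) is used only by "461582120"; the node for "46158" still has the child "5", so pruning stops there.
Nodes removed: 4

4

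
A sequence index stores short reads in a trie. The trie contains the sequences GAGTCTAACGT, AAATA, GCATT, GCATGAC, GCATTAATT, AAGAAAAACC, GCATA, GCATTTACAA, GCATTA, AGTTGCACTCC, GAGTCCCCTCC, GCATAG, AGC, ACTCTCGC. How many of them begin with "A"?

Walk to "A"; the words in its subtree are exactly those with that prefix.
Matches: "AAATA", "AAGAAAAACC", "ACTCTCGC", "AGC", "AGTTGCACTCC"
Count: 5

5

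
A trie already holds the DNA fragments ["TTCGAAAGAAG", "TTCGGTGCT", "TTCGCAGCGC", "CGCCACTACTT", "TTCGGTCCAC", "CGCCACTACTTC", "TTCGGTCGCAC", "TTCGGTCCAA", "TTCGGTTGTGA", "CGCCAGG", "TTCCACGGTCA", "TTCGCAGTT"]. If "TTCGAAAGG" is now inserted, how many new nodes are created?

Walking "TTCGAAAGG" from the root, the first 8 characters ("TTCGAAAG") follow existing edges; "G" is the first miss.
Each of the 1 remaining characters creates one node.

1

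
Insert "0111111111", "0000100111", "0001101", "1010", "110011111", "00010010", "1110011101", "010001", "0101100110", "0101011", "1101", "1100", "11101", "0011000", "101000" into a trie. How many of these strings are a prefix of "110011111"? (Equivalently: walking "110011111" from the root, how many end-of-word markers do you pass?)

2

Walk "110011111" from the root; an end-of-word marker is hit whenever a stored word is a prefix of "110011111".
Prefixes of the query that are stored words: "1100", "110011111"
Count: 2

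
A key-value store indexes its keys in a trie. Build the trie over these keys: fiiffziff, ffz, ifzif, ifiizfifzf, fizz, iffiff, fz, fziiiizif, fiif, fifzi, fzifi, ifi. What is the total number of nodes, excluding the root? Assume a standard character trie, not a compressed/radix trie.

43

Trace insertions, counting only characters that open a new branch:
  "fiiffziff" → 9 new (f, i, i, f, f, z, i, f, f)
  "ffz" → prefix "f" already present; 2 new (f, z)
  "ifzif" → 5 new (i, f, z, i, f)
  "ifiizfifzf" → prefix "if" already present; 8 new (i, i, z, f, i, f, z, f)
  "fizz" → prefix "fi" already present; 2 new (z, z)
  "iffiff" → prefix "if" already present; 4 new (f, i, f, f)
  "fz" → prefix "f" already present; 1 new (z)
  "fziiiizif" → prefix "fz" already present; 7 new (i, i, i, i, z, i, f)
  "fiif" → prefix "fiif" already present; 0 new (none)
  "fifzi" → prefix "fi" already present; 3 new (f, z, i)
  "fzifi" → prefix "fzi" already present; 2 new (f, i)
  "ifi" → prefix "ifi" already present; 0 new (none)
Total nodes = 9 + 2 + 5 + 8 + 2 + 4 + 1 + 7 + 0 + 3 + 2 + 0 = 43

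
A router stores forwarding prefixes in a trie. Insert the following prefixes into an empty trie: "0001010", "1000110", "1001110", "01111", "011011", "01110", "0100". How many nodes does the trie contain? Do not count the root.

28

Count nodes per top-level branch (shared prefixes stored once):
  '0'-branch (0001010, 0100, 011011, 01110, 01111): 17 nodes
  '1'-branch (1000110, 1001110): 11 nodes
Sum: 28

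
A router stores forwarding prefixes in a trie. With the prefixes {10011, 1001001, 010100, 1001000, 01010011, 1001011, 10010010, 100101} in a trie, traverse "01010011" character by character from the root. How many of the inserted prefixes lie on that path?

Check each prefix of "01010011" against the stored set — each match is an end-marker on the path.
Prefixes of the query that are stored words: "010100", "01010011"
Count: 2

2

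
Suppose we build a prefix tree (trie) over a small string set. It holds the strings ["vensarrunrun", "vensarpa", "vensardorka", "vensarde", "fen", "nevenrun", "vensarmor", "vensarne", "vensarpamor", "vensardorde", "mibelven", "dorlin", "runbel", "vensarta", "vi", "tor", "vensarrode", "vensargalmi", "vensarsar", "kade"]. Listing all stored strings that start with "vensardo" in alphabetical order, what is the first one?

vensardorde

DFS of the "vensardo" subtree visits, in order: "vensardorde", "vensardorka"
Position 1: vensardorde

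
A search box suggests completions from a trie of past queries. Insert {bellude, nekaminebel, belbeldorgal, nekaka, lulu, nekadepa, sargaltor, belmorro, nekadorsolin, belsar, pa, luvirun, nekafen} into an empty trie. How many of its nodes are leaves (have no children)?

A leaf is a node with no children — equivalently, the end of a word that is not a proper prefix of any other stored word.
Those words: "belbeldorgal", "bellude", "belmorro", "belsar", "lulu", "luvirun", "nekadepa", "nekadorsolin", "nekafen", "nekaka", "nekaminebel", "pa", "sargaltor"
Leaf count: 13

13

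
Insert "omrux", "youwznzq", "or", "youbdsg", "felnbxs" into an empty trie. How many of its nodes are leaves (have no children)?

5

A leaf is a node with no children — equivalently, the end of a word that is not a proper prefix of any other stored word.
Those words: "felnbxs", "omrux", "or", "youbdsg", "youwznzq"
Leaf count: 5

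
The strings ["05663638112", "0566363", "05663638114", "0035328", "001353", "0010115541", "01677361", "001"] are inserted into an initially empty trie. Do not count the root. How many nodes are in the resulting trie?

Trie structure (* marks end of a word):
(root)
└─ 0
   ├─ 0
   │  ├─ 1 *
   │  │  ├─ 0
   │  │  │  └─ 1
   │  │  │     └─ 1
   │  │  │        └─ 5
   │  │  │           └─ 5
   │  │  │              └─ 4
   │  │  │                 └─ 1 *
   │  │  └─ 3
   │  │     └─ 5
   │  │        └─ 3 *
   │  └─ 3
   │     └─ 5
   │        └─ 3
   │           └─ 2
   │              └─ 8 *
   ├─ 1
   │  └─ 6
   │     └─ 7
   │        └─ 7
   │           └─ 3
   │              └─ 6
   │                 └─ 1 *
   └─ 5
      └─ 6
         └─ 6
            └─ 3
               └─ 6
                  └─ 3 *
                     └─ 8
                        └─ 1
                           └─ 1
                              ├─ 2 *
                              └─ 4 *
Counting every labelled node above: 36.

36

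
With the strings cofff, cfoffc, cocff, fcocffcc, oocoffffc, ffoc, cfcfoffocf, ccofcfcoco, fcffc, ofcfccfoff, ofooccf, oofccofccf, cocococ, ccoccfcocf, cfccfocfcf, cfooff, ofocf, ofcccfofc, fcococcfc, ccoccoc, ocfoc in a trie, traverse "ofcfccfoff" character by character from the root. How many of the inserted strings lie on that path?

1

Traverse "ofcfccfoff" character by character; count nodes along the way that are marked as word ends.
Prefixes of the query that are stored words: "ofcfccfoff"
Count: 1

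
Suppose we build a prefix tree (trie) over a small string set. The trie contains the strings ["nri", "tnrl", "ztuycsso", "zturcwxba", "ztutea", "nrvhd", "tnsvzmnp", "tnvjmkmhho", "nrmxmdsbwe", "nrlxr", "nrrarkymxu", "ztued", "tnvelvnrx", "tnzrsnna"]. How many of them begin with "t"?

5

Filter for entries beginning with "t":
Matches: "tnrl", "tnsvzmnp", "tnvelvnrx", "tnvjmkmhho", "tnzrsnna"
Count: 5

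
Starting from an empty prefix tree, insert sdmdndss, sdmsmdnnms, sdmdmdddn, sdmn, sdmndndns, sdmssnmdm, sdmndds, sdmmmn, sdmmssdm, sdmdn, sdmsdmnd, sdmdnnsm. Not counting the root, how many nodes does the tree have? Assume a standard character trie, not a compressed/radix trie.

47

Trace insertions, counting only characters that open a new branch:
  "sdmdndss" → 8 new (s, d, m, d, n, d, s, s)
  "sdmsmdnnms" → prefix "sdm" already present; 7 new (s, m, d, n, n, m, s)
  "sdmdmdddn" → prefix "sdmd" already present; 5 new (m, d, d, d, n)
  "sdmn" → prefix "sdm" already present; 1 new (n)
  "sdmndndns" → prefix "sdmn" already present; 5 new (d, n, d, n, s)
  "sdmssnmdm" → prefix "sdms" already present; 5 new (s, n, m, d, m)
  "sdmndds" → prefix "sdmnd" already present; 2 new (d, s)
  "sdmmmn" → prefix "sdm" already present; 3 new (m, m, n)
  "sdmmssdm" → prefix "sdmm" already present; 4 new (s, s, d, m)
  "sdmdn" → prefix "sdmdn" already present; 0 new (none)
  "sdmsdmnd" → prefix "sdms" already present; 4 new (d, m, n, d)
  "sdmdnnsm" → prefix "sdmdn" already present; 3 new (n, s, m)
Total nodes = 8 + 7 + 5 + 1 + 5 + 5 + 2 + 3 + 4 + 0 + 4 + 3 = 47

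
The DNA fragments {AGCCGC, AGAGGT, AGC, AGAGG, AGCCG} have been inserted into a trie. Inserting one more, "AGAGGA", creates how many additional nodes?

"AGAGG" is already a path in the trie; the remaining "A" must be added.
New nodes needed: |"AGAGGA"| − 5 = 6 − 5 = 1.

1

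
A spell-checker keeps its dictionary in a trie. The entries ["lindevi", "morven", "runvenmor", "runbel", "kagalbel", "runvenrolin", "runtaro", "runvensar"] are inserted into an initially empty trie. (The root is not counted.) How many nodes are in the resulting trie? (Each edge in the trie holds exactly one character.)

45

Count nodes per top-level branch (shared prefixes stored once):
  'k'-branch (kagalbel): 8 nodes
  'l'-branch (lindevi): 7 nodes
  'm'-branch (morven): 6 nodes
  'r'-branch (runbel, runtaro, runvenmor, runvenrolin, runvensar): 24 nodes
Sum: 45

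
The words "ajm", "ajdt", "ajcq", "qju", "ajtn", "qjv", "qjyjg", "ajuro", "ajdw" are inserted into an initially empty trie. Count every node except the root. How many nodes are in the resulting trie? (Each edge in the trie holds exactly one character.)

20

For each word, the new-node count is its length minus the longest prefix already in the trie:
  "ajm" → 3 new (a, j, m)
  "ajdt" → prefix "aj" already present; 2 new (d, t)
  "ajcq" → prefix "aj" already present; 2 new (c, q)
  "qju" → 3 new (q, j, u)
  "ajtn" → prefix "aj" already present; 2 new (t, n)
  "qjv" → prefix "qj" already present; 1 new (v)
  "qjyjg" → prefix "qj" already present; 3 new (y, j, g)
  "ajuro" → prefix "aj" already present; 3 new (u, r, o)
  "ajdw" → prefix "ajd" already present; 1 new (w)
Total nodes = 3 + 2 + 2 + 3 + 2 + 1 + 3 + 3 + 1 = 20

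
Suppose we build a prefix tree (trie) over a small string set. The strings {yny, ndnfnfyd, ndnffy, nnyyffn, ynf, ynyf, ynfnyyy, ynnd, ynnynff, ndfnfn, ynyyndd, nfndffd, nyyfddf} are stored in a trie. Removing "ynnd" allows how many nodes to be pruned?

1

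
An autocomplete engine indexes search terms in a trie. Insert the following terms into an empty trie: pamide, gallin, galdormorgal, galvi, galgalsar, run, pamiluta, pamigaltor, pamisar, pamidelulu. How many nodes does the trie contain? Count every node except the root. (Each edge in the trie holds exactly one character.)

Count nodes per top-level branch (shared prefixes stored once):
  'g'-branch (galdormorgal, galgalsar, gallin, galvi): 23 nodes
  'p'-branch (pamide, pamidelulu, pamigaltor, pamiluta, pamisar): 23 nodes
  'r'-branch (run): 3 nodes
Sum: 49

49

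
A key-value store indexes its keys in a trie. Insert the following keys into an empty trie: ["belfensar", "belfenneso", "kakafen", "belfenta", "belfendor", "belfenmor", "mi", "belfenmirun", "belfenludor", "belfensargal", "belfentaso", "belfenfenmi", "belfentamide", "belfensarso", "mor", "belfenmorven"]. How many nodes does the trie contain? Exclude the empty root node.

60

Trace insertions, counting only characters that open a new branch:
  "belfensar" → 9 new (b, e, l, f, e, n, s, a, r)
  "belfenneso" → prefix "belfen" already present; 4 new (n, e, s, o)
  "kakafen" → 7 new (k, a, k, a, f, e, n)
  "belfenta" → prefix "belfen" already present; 2 new (t, a)
  "belfendor" → prefix "belfen" already present; 3 new (d, o, r)
  "belfenmor" → prefix "belfen" already present; 3 new (m, o, r)
  "mi" → 2 new (m, i)
  "belfenmirun" → prefix "belfenm" already present; 4 new (i, r, u, n)
  "belfenludor" → prefix "belfen" already present; 5 new (l, u, d, o, r)
  "belfensargal" → prefix "belfensar" already present; 3 new (g, a, l)
  "belfentaso" → prefix "belfenta" already present; 2 new (s, o)
  "belfenfenmi" → prefix "belfen" already present; 5 new (f, e, n, m, i)
  "belfentamide" → prefix "belfenta" already present; 4 new (m, i, d, e)
  "belfensarso" → prefix "belfensar" already present; 2 new (s, o)
  "mor" → prefix "m" already present; 2 new (o, r)
  "belfenmorven" → prefix "belfenmor" already present; 3 new (v, e, n)
Total nodes = 9 + 4 + 7 + 2 + 3 + 3 + 2 + 4 + 5 + 3 + 2 + 5 + 4 + 2 + 2 + 3 = 60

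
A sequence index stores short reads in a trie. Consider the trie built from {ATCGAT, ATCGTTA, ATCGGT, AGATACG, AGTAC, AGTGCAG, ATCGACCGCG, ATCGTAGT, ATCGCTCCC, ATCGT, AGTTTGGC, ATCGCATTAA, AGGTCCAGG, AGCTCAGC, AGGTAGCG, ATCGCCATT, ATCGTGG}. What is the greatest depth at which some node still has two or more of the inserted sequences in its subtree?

5

Look for the deepest trie node that still has at least two words in its subtree.
e.g. "ATCGACCGCG" and "ATCGAT" share the prefix "ATCGA" of length 5; no pair shares a longer one.
Longest shared-prefix length: 5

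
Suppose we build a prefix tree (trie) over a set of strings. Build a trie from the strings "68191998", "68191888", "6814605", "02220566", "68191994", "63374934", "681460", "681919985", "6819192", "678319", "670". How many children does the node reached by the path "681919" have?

Walk "681919" from the root, arriving at one node.
Characters that immediately follow "681919" among the stored strings: {2, 9}.
That node has 2 child edges.

2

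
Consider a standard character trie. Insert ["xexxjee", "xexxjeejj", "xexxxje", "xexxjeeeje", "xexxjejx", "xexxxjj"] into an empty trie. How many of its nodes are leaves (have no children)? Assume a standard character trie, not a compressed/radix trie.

Leaves are exactly the stored words that no other stored word extends.
Those words: "xexxjeeeje", "xexxjeejj", "xexxjejx", "xexxxje", "xexxxjj"
Leaf count: 5

5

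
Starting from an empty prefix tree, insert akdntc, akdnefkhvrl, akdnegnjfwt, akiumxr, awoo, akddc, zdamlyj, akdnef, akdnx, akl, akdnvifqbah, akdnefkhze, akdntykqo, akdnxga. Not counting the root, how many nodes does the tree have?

53

For each word, the new-node count is its length minus the longest prefix already in the trie:
  "akdntc" → 6 new (a, k, d, n, t, c)
  "akdnefkhvrl" → prefix "akdn" already present; 7 new (e, f, k, h, v, r, l)
  "akdnegnjfwt" → prefix "akdne" already present; 6 new (g, n, j, f, w, t)
  "akiumxr" → prefix "ak" already present; 5 new (i, u, m, x, r)
  "awoo" → prefix "a" already present; 3 new (w, o, o)
  "akddc" → prefix "akd" already present; 2 new (d, c)
  "zdamlyj" → 7 new (z, d, a, m, l, y, j)
  "akdnef" → prefix "akdnef" already present; 0 new (none)
  "akdnx" → prefix "akdn" already present; 1 new (x)
  "akl" → prefix "ak" already present; 1 new (l)
  "akdnvifqbah" → prefix "akdn" already present; 7 new (v, i, f, q, b, a, h)
  "akdnefkhze" → prefix "akdnefkh" already present; 2 new (z, e)
  "akdntykqo" → prefix "akdnt" already present; 4 new (y, k, q, o)
  "akdnxga" → prefix "akdnx" already present; 2 new (g, a)
Total nodes = 6 + 7 + 6 + 5 + 3 + 2 + 7 + 0 + 1 + 1 + 7 + 2 + 4 + 2 = 53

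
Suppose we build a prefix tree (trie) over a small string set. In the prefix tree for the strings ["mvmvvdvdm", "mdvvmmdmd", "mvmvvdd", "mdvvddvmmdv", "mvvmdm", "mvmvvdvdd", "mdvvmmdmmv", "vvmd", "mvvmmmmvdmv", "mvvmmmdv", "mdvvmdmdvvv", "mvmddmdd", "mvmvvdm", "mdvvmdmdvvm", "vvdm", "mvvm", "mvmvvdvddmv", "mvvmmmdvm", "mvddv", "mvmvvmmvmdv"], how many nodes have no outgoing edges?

A leaf is a node with no children — equivalently, the end of a word that is not a proper prefix of any other stored word.
Those words: "mdvvddvmmdv", "mdvvmdmdvvm", "mdvvmdmdvvv", "mdvvmmdmd", "mdvvmmdmmv", "mvddv", "mvmddmdd", "mvmvvdd", "mvmvvdm", "mvmvvdvddmv", "mvmvvdvdm", "mvmvvmmvmdv", "mvvmdm", "mvvmmmdvm", "mvvmmmmvdmv", "vvdm", "vvmd"
Leaf count: 17

17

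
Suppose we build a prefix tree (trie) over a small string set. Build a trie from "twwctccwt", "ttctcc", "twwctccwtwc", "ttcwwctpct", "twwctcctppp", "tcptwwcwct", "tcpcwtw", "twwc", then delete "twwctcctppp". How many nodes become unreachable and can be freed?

4

Walk "twwctcctppp" from the leaf back toward the root, removing each node that no remaining word uses.
The suffix "tppp" (4 nodes) is used only by "twwctcctppp"; the node for "twwctcc" still has the child "w", so pruning stops there.
Nodes removed: 4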